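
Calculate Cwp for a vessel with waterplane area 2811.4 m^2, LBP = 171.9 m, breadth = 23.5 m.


Formula: Cwp = Aw / (L * B)
Step 1 — L * B = 171.9 * 23.5 = 4039.65 m^2
Step 2 — Cwp = 2811.4 / 4039.65 ≈ 0.69595 (5 s.f.)

0.69595


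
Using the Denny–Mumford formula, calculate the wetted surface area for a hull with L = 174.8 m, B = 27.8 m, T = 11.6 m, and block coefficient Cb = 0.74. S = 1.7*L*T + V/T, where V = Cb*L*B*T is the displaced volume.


Formula: S = 1.7*L*T + V/T with V = Cb*L*B*T, i.e. S = L * (1.7*T + Cb*B)
Step 1 — 1.7*T = 1.7 * 11.6 = 19.72 m
Step 2 — Cb*B = 0.74 * 27.8 = 20.572 m
Step 3 — 1.7*T + Cb*B = 19.72 + 20.572 = 40.292 m
Step 4 — S = 174.8 * 40.292 ≈ 7043.0 m^2 (5 s.f.)

7043.0 m^2


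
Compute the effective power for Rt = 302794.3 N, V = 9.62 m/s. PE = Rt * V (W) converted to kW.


Formula: PE = Rt * V / 1000 (kW)
Step 1 — PE (W) = 302794.3 * 9.62 = 2912881.166 W
Step 2 — PE (kW) = 2912881.166 / 1000 ≈ 2912.9 kW (5 s.f.)

2912.9 kW


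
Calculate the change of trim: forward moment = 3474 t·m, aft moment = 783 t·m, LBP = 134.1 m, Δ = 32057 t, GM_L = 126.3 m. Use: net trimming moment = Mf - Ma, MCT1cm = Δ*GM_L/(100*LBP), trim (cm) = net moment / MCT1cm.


Formula: net trimming moment = Mf - Ma; MCT1cm = Δ*GM_L/(100*LBP); trim = net moment / MCT1cm
Step 1 — net trimming moment = 3474 - 783 = 2691 t·m
Step 2 — MCT1cm = 32057 * 126.3 / (100 * 134.1) = 301.9239 t·m/cm
Step 3 — trim = 2691 / 301.9239 ≈ 8.9128 cm (5 s.f.)

8.9128 cm


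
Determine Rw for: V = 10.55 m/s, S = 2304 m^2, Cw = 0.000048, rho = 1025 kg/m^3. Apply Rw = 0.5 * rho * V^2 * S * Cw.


Formula: Rw = 0.5 * rho * V^2 * S * Cw
Step 1 — V^2 = 10.55^2 = 111.3025
Step 2 — 0.5 * rho * V^2 = 0.5 * 1025 * 111.3025 = 57042.53125
Step 3 — Rw = 57042.53125 * 2304 * 0.000048 ≈ 6308.4 N (5 s.f.)

6308.4 N


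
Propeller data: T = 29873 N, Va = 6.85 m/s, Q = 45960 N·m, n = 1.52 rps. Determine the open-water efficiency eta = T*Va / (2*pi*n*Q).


Formula: eta = T * Va / (2 * pi * n * Q)
Step 1 — numerator = T * Va = 29873 * 6.85 = 204630.05
Step 2 — 2 * pi * n = 2 * pi * 1.52 = 9.550442
Step 3 — denominator = 9.550442 * 45960 = 438938.31
Step 4 — eta = 204630.05 / 438938.31 ≈ 0.46619 (5 s.f.)

0.46619


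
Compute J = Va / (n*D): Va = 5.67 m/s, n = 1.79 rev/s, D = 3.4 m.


Formula: J = Va / (n * D)
Step 1 — n * D = 1.79 * 3.4 = 6.086
Step 2 — J = 5.67 / 6.086 ≈ 0.93165 (5 s.f.)

0.93165


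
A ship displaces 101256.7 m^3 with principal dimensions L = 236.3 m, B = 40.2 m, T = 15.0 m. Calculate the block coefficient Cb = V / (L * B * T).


Formula: Cb = V / (L * B * T)
Step 1 — L * B * T = 236.3 * 40.2 * 15.0 = 142488.9 m^3
Step 2 — Cb = 101256.7 / 142488.9 ≈ 0.71063 (5 s.f.)

0.71063


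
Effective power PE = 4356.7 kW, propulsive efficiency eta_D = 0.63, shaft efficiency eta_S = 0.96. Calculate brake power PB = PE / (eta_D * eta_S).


Formula: PB = PE / (eta_D * eta_S)
Step 1 — combined efficiency = eta_D * eta_S = 0.63 * 0.96 = 0.6048
Step 2 — PB = 4356.7 / 0.6048 ≈ 7203.5 kW (5 s.f.)

7203.5 kW


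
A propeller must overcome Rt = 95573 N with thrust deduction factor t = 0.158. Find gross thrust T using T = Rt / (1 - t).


Formula: T = Rt / (1 - t)
Step 1 — (1 - t) = 1 - 0.158 = 0.842
Step 2 — T = 95573 / 0.842 ≈ 113510 N (5 s.f.)

113510 N


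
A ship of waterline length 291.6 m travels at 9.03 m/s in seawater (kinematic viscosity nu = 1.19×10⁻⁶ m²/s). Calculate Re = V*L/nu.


Formula: Re = V * L / nu
Step 1 — V * L = 9.03 * 291.6 = 2633.148 m^2/s
Step 2 — Re = 2633.148 / 1.19e-6 = 2.21e+09

2.21e+09


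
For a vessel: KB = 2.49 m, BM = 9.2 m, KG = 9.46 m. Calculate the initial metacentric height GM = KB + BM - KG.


Formula: GM = KB + BM - KG
Step 1 — KM = KB + BM = 2.49 + 9.2 = 11.69 m
Step 2 — GM = KM - KG = 11.69 - 9.46 = 2.23 m

2.23 m


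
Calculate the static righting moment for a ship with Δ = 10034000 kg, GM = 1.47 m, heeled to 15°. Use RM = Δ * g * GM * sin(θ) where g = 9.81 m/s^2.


Formula: GZ = GM * sin(theta); RM = disp * g * GZ
Step 1 — GZ = 1.47 * sin(15°) = 1.47 * 0.258819 = 0.380464 m
Step 2 — RM = 10034000 * 9.81 * 0.380464 ≈ 37450000 N·m (5 s.f.)

37450000 N·m


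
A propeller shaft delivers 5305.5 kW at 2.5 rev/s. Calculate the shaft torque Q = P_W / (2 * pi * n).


Formula: Q = P_W / (2 * pi * n)
Step 1 — P_W = 5305.5 kW * 1000 = 5305500.0 W
Step 2 — 2 * pi * n = 2 * pi * 2.5 = 15.707963
Step 3 — Q = 5305500.0 / 15.707963 ≈ 337760 N·m (5 s.f.)

337760 N·m


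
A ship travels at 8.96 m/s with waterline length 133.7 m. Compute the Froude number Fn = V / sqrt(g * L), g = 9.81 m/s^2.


Formula: Fn = V / sqrt(g * L)
Step 1 — g * L = 9.81 * 133.7 = 1311.597
Step 2 — sqrt(g * L) = sqrt(1311.597) = 36.215977
Step 3 — Fn = 8.96 / 36.215977 ≈ 0.24740 (5 s.f.)

0.24740


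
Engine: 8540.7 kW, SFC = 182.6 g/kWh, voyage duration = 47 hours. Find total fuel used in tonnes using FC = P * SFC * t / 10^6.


Formula: FC (tonnes) = P * SFC * t / 1,000,000
Step 1 — P * SFC * t = 8540.7 * 182.6 * 47 = 73297995.54 g
Step 2 — FC (tonnes) = 73297995.54 / 1,000,000 ≈ 73.298 tonnes (5 s.f.)

73.298 tonnes


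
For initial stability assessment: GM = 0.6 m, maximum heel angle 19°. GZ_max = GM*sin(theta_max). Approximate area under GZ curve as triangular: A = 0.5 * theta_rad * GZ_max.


Formula: GZ_max = GM * sin(theta); Area = 0.5 * theta_rad * GZ_max
Step 1 — GZ_max = 0.6 * sin(19°) = 0.6 * 0.325568 = 0.195341 m
Step 2 — theta_rad = 19 * pi/180 = 0.331613 rad
Step 3 — Area = 0.5 * 0.331613 * 0.195341 ≈ 0.032389 m·rad (5 s.f.)

0.032389 m·rad


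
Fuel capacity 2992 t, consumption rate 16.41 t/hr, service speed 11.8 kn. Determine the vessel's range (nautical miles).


Formula: endurance = fuel / rate; range = endurance * speed
Step 1 — endurance = 2992 / 16.41 = 182.3278 hours
Step 2 — range = 182.3278 * 11.8 ≈ 2151.5 nautical miles (5 s.f.)

2151.5 NM


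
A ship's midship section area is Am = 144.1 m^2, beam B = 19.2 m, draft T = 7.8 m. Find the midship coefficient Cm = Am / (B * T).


Formula: Cm = Am / (B * T)
Step 1 — B * T = 19.2 * 7.8 = 149.76 m^2
Step 2 — Cm = 144.1 / 149.76 ≈ 0.96221 (5 s.f.)

0.96221


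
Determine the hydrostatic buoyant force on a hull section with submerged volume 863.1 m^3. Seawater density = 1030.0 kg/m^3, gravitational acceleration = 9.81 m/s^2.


Formula: Fb = rho * g * V
Substituting: Fb = 1030.0 * 9.81 * 863.1
Intermediate: 1030.0 * 9.81 = 10104.3
Result: Fb = 10104.3 * 863.1 ≈ 8721000 N (5 s.f.)

8721000 N


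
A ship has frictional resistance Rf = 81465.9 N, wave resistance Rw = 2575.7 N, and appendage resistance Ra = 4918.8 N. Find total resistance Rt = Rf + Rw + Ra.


Formula: Rt = Rf + Rw + Ra
Substituting: Rt = 81465.9 + 2575.7 + 4918.8
Result: Rt = 88960.4 N

88960.4 N


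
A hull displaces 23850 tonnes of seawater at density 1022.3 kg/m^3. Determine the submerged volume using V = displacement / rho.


Formula: V = mass / rho
Step 1 — convert tonnes to kg: 23850 t * 1000 = 23850000 kg
Step 2 — V = 23850000 / 1022.3 ≈ 23330 m^3 (5 s.f.)

23330 m^3


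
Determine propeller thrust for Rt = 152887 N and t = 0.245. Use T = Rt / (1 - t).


Formula: T = Rt / (1 - t)
Step 1 — (1 - t) = 1 - 0.245 = 0.755
Step 2 — T = 152887 / 0.755 ≈ 202500 N (5 s.f.)

202500 N


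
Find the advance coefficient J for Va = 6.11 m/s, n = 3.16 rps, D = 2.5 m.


Formula: J = Va / (n * D)
Step 1 — n * D = 3.16 * 2.5 = 7.9
Step 2 — J = 6.11 / 7.9 ≈ 0.77342 (5 s.f.)

0.77342


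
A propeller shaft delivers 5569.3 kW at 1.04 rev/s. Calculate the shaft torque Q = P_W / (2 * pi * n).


Formula: Q = P_W / (2 * pi * n)
Step 1 — P_W = 5569.3 kW * 1000 = 5569300.0 W
Step 2 — 2 * pi * n = 2 * pi * 1.04 = 6.534513
Step 3 — Q = 5569300.0 / 6.534513 ≈ 852290 N·m (5 s.f.)

852290 N·m


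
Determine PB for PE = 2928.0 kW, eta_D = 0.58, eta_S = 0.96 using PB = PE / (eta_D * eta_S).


Formula: PB = PE / (eta_D * eta_S)
Step 1 — combined efficiency = eta_D * eta_S = 0.58 * 0.96 = 0.5568
Step 2 — PB = 2928.0 / 0.5568 ≈ 5258.6 kW (5 s.f.)

5258.6 kW


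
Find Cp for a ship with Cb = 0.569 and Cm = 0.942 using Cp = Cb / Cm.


Formula: Cp = Cb / Cm
Substituting: Cp = 0.569 / 0.942
Result: Cp ≈ 0.60403 (5 s.f.)

0.60403


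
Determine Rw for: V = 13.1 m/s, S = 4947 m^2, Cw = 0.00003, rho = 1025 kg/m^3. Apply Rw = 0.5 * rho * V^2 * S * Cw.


Formula: Rw = 0.5 * rho * V^2 * S * Cw
Step 1 — V^2 = 13.1^2 = 171.61
Step 2 — 0.5 * rho * V^2 = 0.5 * 1025 * 171.61 = 87950.125
Step 3 — Rw = 87950.125 * 4947 * 0.00003 ≈ 13053 N (5 s.f.)

13053 N


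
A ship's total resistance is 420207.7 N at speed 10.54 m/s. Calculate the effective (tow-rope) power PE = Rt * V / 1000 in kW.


Formula: PE = Rt * V / 1000 (kW)
Step 1 — PE (W) = 420207.7 * 10.54 = 4428989.158 W
Step 2 — PE (kW) = 4428989.158 / 1000 ≈ 4429.0 kW (5 s.f.)

4429.0 kW


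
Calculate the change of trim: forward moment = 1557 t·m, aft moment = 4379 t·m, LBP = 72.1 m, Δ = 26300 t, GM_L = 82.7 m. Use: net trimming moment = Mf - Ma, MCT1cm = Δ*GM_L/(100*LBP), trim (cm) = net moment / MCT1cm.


Formula: net trimming moment = Mf - Ma; MCT1cm = Δ*GM_L/(100*LBP); trim = net moment / MCT1cm
Step 1 — net trimming moment = 1557 - 4379 = -2822 t·m
Step 2 — MCT1cm = 26300 * 82.7 / (100 * 72.1) = 301.6657 t·m/cm
Step 3 — trim = -2822 / 301.6657 ≈ -9.3547 cm (5 s.f.)

-9.3547 cm


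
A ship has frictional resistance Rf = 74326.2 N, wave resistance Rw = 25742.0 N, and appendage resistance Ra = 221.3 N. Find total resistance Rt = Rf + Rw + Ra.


Formula: Rt = Rf + Rw + Ra
Substituting: Rt = 74326.2 + 25742.0 + 221.3
Result: Rt = 100289.5 N

100289.5 N


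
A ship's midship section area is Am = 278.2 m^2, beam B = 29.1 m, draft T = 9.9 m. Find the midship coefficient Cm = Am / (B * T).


Formula: Cm = Am / (B * T)
Step 1 — B * T = 29.1 * 9.9 = 288.09 m^2
Step 2 — Cm = 278.2 / 288.09 ≈ 0.96567 (5 s.f.)

0.96567


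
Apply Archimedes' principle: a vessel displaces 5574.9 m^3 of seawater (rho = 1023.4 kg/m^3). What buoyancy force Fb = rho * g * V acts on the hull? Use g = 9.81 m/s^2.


Formula: Fb = rho * g * V
Substituting: Fb = 1023.4 * 9.81 * 5574.9
Intermediate: 1023.4 * 9.81 = 10039.554
Result: Fb = 10039.554 * 5574.9 ≈ 55970000 N (5 s.f.)

55970000 N


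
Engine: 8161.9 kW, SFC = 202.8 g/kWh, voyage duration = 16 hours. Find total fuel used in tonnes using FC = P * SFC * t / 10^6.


Formula: FC (tonnes) = P * SFC * t / 1,000,000
Step 1 — P * SFC * t = 8161.9 * 202.8 * 16 = 26483733.12 g
Step 2 — FC (tonnes) = 26483733.12 / 1,000,000 ≈ 26.484 tonnes (5 s.f.)

26.484 tonnes


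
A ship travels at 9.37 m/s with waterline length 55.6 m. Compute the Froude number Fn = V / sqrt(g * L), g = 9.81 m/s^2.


Formula: Fn = V / sqrt(g * L)
Step 1 — g * L = 9.81 * 55.6 = 545.436
Step 2 — sqrt(g * L) = sqrt(545.436) = 23.354571
Step 3 — Fn = 9.37 / 23.354571 ≈ 0.40121 (5 s.f.)

0.40121


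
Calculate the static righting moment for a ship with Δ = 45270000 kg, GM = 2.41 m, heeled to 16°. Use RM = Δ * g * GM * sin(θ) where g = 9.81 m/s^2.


Formula: GZ = GM * sin(theta); RM = disp * g * GZ
Step 1 — GZ = 2.41 * sin(16°) = 2.41 * 0.275637 = 0.664285 m
Step 2 — RM = 45270000 * 9.81 * 0.664285 ≈ 295010000 N·m (5 s.f.)

295010000 N·m


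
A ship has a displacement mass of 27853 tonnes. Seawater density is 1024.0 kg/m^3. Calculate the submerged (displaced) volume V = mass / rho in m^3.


Formula: V = mass / rho
Step 1 — convert tonnes to kg: 27853 t * 1000 = 27853000 kg
Step 2 — V = 27853000 / 1024.0 ≈ 27200 m^3 (5 s.f.)

27200 m^3


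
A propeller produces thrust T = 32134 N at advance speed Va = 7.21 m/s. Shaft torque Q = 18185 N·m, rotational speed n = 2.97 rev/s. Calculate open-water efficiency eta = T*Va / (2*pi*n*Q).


Formula: eta = T * Va / (2 * pi * n * Q)
Step 1 — numerator = T * Va = 32134 * 7.21 = 231686.14
Step 2 — 2 * pi * n = 2 * pi * 2.97 = 18.66106
Step 3 — denominator = 18.66106 * 18185 = 339351.38
Step 4 — eta = 231686.14 / 339351.38 ≈ 0.68273 (5 s.f.)

0.68273


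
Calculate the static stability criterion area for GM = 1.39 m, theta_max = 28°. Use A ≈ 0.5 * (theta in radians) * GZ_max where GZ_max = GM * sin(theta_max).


Formula: GZ_max = GM * sin(theta); Area = 0.5 * theta_rad * GZ_max
Step 1 — GZ_max = 1.39 * sin(28°) = 1.39 * 0.469472 = 0.652566 m
Step 2 — theta_rad = 28 * pi/180 = 0.488692 rad
Step 3 — Area = 0.5 * 0.488692 * 0.652566 ≈ 0.15945 m·rad (5 s.f.)

0.15945 m·rad


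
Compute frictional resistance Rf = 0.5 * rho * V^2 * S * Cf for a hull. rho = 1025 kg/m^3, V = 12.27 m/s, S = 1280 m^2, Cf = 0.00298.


Formula: Rf = 0.5 * rho * V^2 * S * Cf
Step 1 — V^2 = 12.27^2 = 150.5529
Step 2 — 0.5 * rho * V^2 = 0.5 * 1025 * 150.5529 = 77158.36125
Step 3 — Rf = 77158.36125 * 1280 * 0.00298 ≈ 294310 N (5 s.f.)

294310 N


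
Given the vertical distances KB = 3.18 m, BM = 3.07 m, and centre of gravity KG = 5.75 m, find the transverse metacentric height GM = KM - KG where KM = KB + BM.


Formula: GM = KB + BM - KG
Step 1 — KM = KB + BM = 3.18 + 3.07 = 6.25 m
Step 2 — GM = KM - KG = 6.25 - 5.75 = 0.5 m

0.5 m


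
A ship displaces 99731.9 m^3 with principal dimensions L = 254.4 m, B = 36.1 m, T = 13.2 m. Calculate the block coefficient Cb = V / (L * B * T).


Formula: Cb = V / (L * B * T)
Step 1 — L * B * T = 254.4 * 36.1 * 13.2 = 121226.688 m^3
Step 2 — Cb = 99731.9 / 121226.688 ≈ 0.82269 (5 s.f.)

0.82269


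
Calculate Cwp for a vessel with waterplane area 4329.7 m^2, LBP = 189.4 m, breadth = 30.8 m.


Formula: Cwp = Aw / (L * B)
Step 1 — L * B = 189.4 * 30.8 = 5833.52 m^2
Step 2 — Cwp = 4329.7 / 5833.52 ≈ 0.74221 (5 s.f.)

0.74221


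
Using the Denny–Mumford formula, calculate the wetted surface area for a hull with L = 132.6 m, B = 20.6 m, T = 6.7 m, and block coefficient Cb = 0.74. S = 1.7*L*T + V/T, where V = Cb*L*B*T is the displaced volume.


Formula: S = 1.7*L*T + V/T with V = Cb*L*B*T, i.e. S = L * (1.7*T + Cb*B)
Step 1 — 1.7*T = 1.7 * 6.7 = 11.39 m
Step 2 — Cb*B = 0.74 * 20.6 = 15.244 m
Step 3 — 1.7*T + Cb*B = 11.39 + 15.244 = 26.634 m
Step 4 — S = 132.6 * 26.634 ≈ 3531.7 m^2 (5 s.f.)

3531.7 m^2


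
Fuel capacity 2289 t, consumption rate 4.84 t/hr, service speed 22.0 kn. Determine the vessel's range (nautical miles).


Formula: endurance = fuel / rate; range = endurance * speed
Step 1 — endurance = 2289 / 4.84 = 472.9339 hours
Step 2 — range = 472.9339 * 22.0 ≈ 10405 nautical miles (5 s.f.)

10405 NM


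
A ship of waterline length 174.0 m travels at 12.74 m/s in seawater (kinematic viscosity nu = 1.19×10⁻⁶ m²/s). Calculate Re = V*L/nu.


Formula: Re = V * L / nu
Step 1 — V * L = 12.74 * 174.0 = 2216.76 m^2/s
Step 2 — Re = 2216.76 / 1.19e-6 = 1.86e+09

1.86e+09


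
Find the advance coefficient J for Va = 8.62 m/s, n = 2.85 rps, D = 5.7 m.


Formula: J = Va / (n * D)
Step 1 — n * D = 2.85 * 5.7 = 16.245
Step 2 — J = 8.62 / 16.245 ≈ 0.53062 (5 s.f.)

0.53062


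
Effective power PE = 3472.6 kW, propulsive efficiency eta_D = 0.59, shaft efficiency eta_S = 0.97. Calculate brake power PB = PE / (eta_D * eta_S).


Formula: PB = PE / (eta_D * eta_S)
Step 1 — combined efficiency = eta_D * eta_S = 0.59 * 0.97 = 0.5723
Step 2 — PB = 3472.6 / 0.5723 ≈ 6067.8 kW (5 s.f.)

6067.8 kW


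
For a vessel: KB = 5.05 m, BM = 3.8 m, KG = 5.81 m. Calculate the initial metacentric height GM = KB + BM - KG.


Formula: GM = KB + BM - KG
Step 1 — KM = KB + BM = 5.05 + 3.8 = 8.85 m
Step 2 — GM = KM - KG = 8.85 - 5.81 = 3.04 m

3.04 m


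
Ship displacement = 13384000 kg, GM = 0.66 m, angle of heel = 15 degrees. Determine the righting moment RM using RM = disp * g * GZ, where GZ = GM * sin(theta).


Formula: GZ = GM * sin(theta); RM = disp * g * GZ
Step 1 — GZ = 0.66 * sin(15°) = 0.66 * 0.258819 = 0.170821 m
Step 2 — RM = 13384000 * 9.81 * 0.170821 ≈ 22428000 N·m (5 s.f.)

22428000 N·m


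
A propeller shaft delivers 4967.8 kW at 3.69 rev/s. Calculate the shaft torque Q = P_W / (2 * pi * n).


Formula: Q = P_W / (2 * pi * n)
Step 1 — P_W = 4967.8 kW * 1000 = 4967800.0 W
Step 2 — 2 * pi * n = 2 * pi * 3.69 = 23.184954
Step 3 — Q = 4967800.0 / 23.184954 ≈ 214270 N·m (5 s.f.)

214270 N·m


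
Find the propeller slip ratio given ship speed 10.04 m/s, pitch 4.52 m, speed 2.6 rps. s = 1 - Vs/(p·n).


Formula: s = 1 - Vs / (p * n)
Step 1 — p * n = 4.52 * 2.6 = 11.752
Step 2 — Vs / (p*n) = 10.04 / 11.752 = 0.854323 (6 d.p.)
Step 3 — s = 1 - 0.854323 = 0.145677

0.145677


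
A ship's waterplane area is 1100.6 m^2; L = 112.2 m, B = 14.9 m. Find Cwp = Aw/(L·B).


Formula: Cwp = Aw / (L * B)
Step 1 — L * B = 112.2 * 14.9 = 1671.78 m^2
Step 2 — Cwp = 1100.6 / 1671.78 ≈ 0.65834 (5 s.f.)

0.65834


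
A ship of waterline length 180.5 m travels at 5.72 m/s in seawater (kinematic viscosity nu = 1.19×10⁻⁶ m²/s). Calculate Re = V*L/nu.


Formula: Re = V * L / nu
Step 1 — V * L = 5.72 * 180.5 = 1032.46 m^2/s
Step 2 — Re = 1032.46 / 1.19e-6 = 8.68e+08

8.68e+08


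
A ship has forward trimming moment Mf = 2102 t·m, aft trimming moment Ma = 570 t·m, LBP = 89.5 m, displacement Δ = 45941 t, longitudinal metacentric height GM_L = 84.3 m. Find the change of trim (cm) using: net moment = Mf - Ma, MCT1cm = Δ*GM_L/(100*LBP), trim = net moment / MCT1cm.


Formula: net trimming moment = Mf - Ma; MCT1cm = Δ*GM_L/(100*LBP); trim = net moment / MCT1cm
Step 1 — net trimming moment = 2102 - 570 = 1532 t·m
Step 2 — MCT1cm = 45941 * 84.3 / (100 * 89.5) = 432.718 t·m/cm
Step 3 — trim = 1532 / 432.718 ≈ 3.5404 cm (5 s.f.)

3.5404 cm


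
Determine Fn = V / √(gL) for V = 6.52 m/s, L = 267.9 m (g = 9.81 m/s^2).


Formula: Fn = V / sqrt(g * L)
Step 1 — g * L = 9.81 * 267.9 = 2628.099
Step 2 — sqrt(g * L) = sqrt(2628.099) = 51.264988
Step 3 — Fn = 6.52 / 51.264988 ≈ 0.12718 (5 s.f.)

0.12718


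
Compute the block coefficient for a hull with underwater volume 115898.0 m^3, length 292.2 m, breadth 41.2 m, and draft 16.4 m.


Formula: Cb = V / (L * B * T)
Step 1 — L * B * T = 292.2 * 41.2 * 16.4 = 197433.696 m^3
Step 2 — Cb = 115898.0 / 197433.696 ≈ 0.58702 (5 s.f.)

0.58702


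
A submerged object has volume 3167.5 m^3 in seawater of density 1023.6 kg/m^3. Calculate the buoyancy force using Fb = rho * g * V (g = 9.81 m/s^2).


Formula: Fb = rho * g * V
Substituting: Fb = 1023.6 * 9.81 * 3167.5
Intermediate: 1023.6 * 9.81 = 10041.516
Result: Fb = 10041.516 * 3167.5 ≈ 31807000 N (5 s.f.)

31807000 N


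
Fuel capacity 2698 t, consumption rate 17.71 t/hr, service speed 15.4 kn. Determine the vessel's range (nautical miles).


Formula: endurance = fuel / rate; range = endurance * speed
Step 1 — endurance = 2698 / 17.71 = 152.3433 hours
Step 2 — range = 152.3433 * 15.4 ≈ 2346.1 nautical miles (5 s.f.)

2346.1 NM


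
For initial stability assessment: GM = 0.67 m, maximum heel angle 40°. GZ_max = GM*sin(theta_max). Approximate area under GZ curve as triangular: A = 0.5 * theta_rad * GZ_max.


Formula: GZ_max = GM * sin(theta); Area = 0.5 * theta_rad * GZ_max
Step 1 — GZ_max = 0.67 * sin(40°) = 0.67 * 0.642788 = 0.430668 m
Step 2 — theta_rad = 40 * pi/180 = 0.698132 rad
Step 3 — Area = 0.5 * 0.698132 * 0.430668 ≈ 0.15033 m·rad (5 s.f.)

0.15033 m·rad


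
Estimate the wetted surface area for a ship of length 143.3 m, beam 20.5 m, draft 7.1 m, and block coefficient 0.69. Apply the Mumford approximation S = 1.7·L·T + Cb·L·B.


Formula: S = 1.7*L*T + V/T with V = Cb*L*B*T, i.e. S = L * (1.7*T + Cb*B)
Step 1 — 1.7*T = 1.7 * 7.1 = 12.07 m
Step 2 — Cb*B = 0.69 * 20.5 = 14.145 m
Step 3 — 1.7*T + Cb*B = 12.07 + 14.145 = 26.215 m
Step 4 — S = 143.3 * 26.215 ≈ 3756.6 m^2 (5 s.f.)

3756.6 m^2


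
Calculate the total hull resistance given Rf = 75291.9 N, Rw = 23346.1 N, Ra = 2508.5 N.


Formula: Rt = Rf + Rw + Ra
Substituting: Rt = 75291.9 + 23346.1 + 2508.5
Result: Rt = 101146.5 N

101146.5 N


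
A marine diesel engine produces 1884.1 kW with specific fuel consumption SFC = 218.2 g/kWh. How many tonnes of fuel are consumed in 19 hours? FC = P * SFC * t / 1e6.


Formula: FC (tonnes) = P * SFC * t / 1,000,000
Step 1 — P * SFC * t = 1884.1 * 218.2 * 19 = 7811101.78 g
Step 2 — FC (tonnes) = 7811101.78 / 1,000,000 ≈ 7.8111 tonnes (5 s.f.)

7.8111 tonnes


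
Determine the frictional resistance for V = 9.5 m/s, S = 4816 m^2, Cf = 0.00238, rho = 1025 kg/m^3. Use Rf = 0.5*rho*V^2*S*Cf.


Formula: Rf = 0.5 * rho * V^2 * S * Cf
Step 1 — V^2 = 9.5^2 = 90.25
Step 2 — 0.5 * rho * V^2 = 0.5 * 1025 * 90.25 = 46253.125
Step 3 — Rf = 46253.125 * 4816 * 0.00238 ≈ 530160 N (5 s.f.)

530160 N


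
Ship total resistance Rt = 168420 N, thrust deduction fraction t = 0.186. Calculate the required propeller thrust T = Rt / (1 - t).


Formula: T = Rt / (1 - t)
Step 1 — (1 - t) = 1 - 0.186 = 0.814
Step 2 — T = 168420 / 0.814 ≈ 206900 N (5 s.f.)

206900 N


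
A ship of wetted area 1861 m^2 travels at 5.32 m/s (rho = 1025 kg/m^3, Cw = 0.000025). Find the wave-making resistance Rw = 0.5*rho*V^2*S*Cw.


Formula: Rw = 0.5 * rho * V^2 * S * Cw
Step 1 — V^2 = 5.32^2 = 28.3024
Step 2 — 0.5 * rho * V^2 = 0.5 * 1025 * 28.3024 = 14504.98
Step 3 — Rw = 14504.98 * 1861 * 0.000025 ≈ 674.84 N (5 s.f.)

674.84 N


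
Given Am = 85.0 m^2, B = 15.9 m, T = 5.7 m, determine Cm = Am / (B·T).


Formula: Cm = Am / (B * T)
Step 1 — B * T = 15.9 * 5.7 = 90.63 m^2
Step 2 — Cm = 85.0 / 90.63 ≈ 0.93788 (5 s.f.)

0.93788


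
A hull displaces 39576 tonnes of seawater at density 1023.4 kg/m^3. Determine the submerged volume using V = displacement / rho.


Formula: V = mass / rho
Step 1 — convert tonnes to kg: 39576 t * 1000 = 39576000 kg
Step 2 — V = 39576000 / 1023.4 ≈ 38671 m^3 (5 s.f.)

38671 m^3


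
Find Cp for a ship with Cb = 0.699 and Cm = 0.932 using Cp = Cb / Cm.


Formula: Cp = Cb / Cm
Substituting: Cp = 0.699 / 0.932
Result: Cp ≈ 0.75000 (5 s.f.)

0.75000


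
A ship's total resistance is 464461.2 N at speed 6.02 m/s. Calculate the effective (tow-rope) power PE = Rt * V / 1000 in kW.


Formula: PE = Rt * V / 1000 (kW)
Step 1 — PE (W) = 464461.2 * 6.02 = 2796056.424 W
Step 2 — PE (kW) = 2796056.424 / 1000 ≈ 2796.1 kW (5 s.f.)

2796.1 kW


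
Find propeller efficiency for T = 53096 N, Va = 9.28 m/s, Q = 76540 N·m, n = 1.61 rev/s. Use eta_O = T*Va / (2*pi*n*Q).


Formula: eta = T * Va / (2 * pi * n * Q)
Step 1 — numerator = T * Va = 53096 * 9.28 = 492730.88
Step 2 — 2 * pi * n = 2 * pi * 1.61 = 10.115928
Step 3 — denominator = 10.115928 * 76540 = 774273.13
Step 4 — eta = 492730.88 / 774273.13 ≈ 0.63638 (5 s.f.)

0.63638


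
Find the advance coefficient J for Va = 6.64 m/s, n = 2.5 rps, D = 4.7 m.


Formula: J = Va / (n * D)
Step 1 — n * D = 2.5 * 4.7 = 11.75
Step 2 — J = 6.64 / 11.75 ≈ 0.56511 (5 s.f.)

0.56511


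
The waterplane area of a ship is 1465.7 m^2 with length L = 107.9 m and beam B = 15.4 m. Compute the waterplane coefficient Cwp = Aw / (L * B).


Formula: Cwp = Aw / (L * B)
Step 1 — L * B = 107.9 * 15.4 = 1661.66 m^2
Step 2 — Cwp = 1465.7 / 1661.66 ≈ 0.88207 (5 s.f.)

0.88207


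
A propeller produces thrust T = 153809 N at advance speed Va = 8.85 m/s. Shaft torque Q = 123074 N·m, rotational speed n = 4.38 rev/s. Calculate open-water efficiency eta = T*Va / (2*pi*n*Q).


Formula: eta = T * Va / (2 * pi * n * Q)
Step 1 — numerator = T * Va = 153809 * 8.85 = 1361209.65
Step 2 — 2 * pi * n = 2 * pi * 4.38 = 27.520352
Step 3 — denominator = 27.520352 * 123074 = 3387039.8
Step 4 — eta = 1361209.65 / 3387039.8 ≈ 0.40189 (5 s.f.)

0.40189


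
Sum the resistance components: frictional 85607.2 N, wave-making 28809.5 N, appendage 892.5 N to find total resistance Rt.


Formula: Rt = Rf + Rw + Ra
Substituting: Rt = 85607.2 + 28809.5 + 892.5
Result: Rt = 115309.2 N

115309.2 N


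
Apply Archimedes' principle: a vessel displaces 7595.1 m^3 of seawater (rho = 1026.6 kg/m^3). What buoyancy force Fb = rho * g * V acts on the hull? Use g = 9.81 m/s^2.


Formula: Fb = rho * g * V
Substituting: Fb = 1026.6 * 9.81 * 7595.1
Intermediate: 1026.6 * 9.81 = 10070.946
Result: Fb = 10070.946 * 7595.1 ≈ 76490000 N (5 s.f.)

76490000 N


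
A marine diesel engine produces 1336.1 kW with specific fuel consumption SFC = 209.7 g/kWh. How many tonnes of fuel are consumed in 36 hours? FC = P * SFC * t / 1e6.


Formula: FC (tonnes) = P * SFC * t / 1,000,000
Step 1 — P * SFC * t = 1336.1 * 209.7 * 36 = 10086486.12 g
Step 2 — FC (tonnes) = 10086486.12 / 1,000,000 ≈ 10.086 tonnes (5 s.f.)

10.086 tonnes


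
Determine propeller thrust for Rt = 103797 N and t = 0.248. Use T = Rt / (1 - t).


Formula: T = Rt / (1 - t)
Step 1 — (1 - t) = 1 - 0.248 = 0.752
Step 2 — T = 103797 / 0.752 ≈ 138030 N (5 s.f.)

138030 N


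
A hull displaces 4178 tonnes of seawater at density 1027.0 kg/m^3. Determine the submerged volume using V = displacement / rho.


Formula: V = mass / rho
Step 1 — convert tonnes to kg: 4178 t * 1000 = 4178000 kg
Step 2 — V = 4178000 / 1027.0 ≈ 4068.2 m^3 (5 s.f.)

4068.2 m^3


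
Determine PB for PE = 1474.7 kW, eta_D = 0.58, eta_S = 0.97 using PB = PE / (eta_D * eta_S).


Formula: PB = PE / (eta_D * eta_S)
Step 1 — combined efficiency = eta_D * eta_S = 0.58 * 0.97 = 0.5626
Step 2 — PB = 1474.7 / 0.5626 ≈ 2621.2 kW (5 s.f.)

2621.2 kW


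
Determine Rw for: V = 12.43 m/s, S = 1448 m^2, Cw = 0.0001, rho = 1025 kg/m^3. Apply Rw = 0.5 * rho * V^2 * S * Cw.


Formula: Rw = 0.5 * rho * V^2 * S * Cw
Step 1 — V^2 = 12.43^2 = 154.5049
Step 2 — 0.5 * rho * V^2 = 0.5 * 1025 * 154.5049 = 79183.76125
Step 3 — Rw = 79183.76125 * 1448 * 0.0001 ≈ 11466 N (5 s.f.)

11466 N


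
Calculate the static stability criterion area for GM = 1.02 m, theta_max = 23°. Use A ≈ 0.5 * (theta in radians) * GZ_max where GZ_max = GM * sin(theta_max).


Formula: GZ_max = GM * sin(theta); Area = 0.5 * theta_rad * GZ_max
Step 1 — GZ_max = 1.02 * sin(23°) = 1.02 * 0.390731 = 0.398546 m
Step 2 — theta_rad = 23 * pi/180 = 0.401426 rad
Step 3 — Area = 0.5 * 0.401426 * 0.398546 ≈ 0.079993 m·rad (5 s.f.)

0.079993 m·rad


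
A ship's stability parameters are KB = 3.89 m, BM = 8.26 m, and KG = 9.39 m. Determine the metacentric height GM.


Formula: GM = KB + BM - KG
Step 1 — KM = KB + BM = 3.89 + 8.26 = 12.15 m
Step 2 — GM = KM - KG = 12.15 - 9.39 = 2.76 m

2.76 m


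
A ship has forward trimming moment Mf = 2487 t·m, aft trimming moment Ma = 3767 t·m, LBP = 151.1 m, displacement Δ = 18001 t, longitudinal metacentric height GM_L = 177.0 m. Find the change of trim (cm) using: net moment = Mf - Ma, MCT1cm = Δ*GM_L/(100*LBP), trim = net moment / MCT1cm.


Formula: net trimming moment = Mf - Ma; MCT1cm = Δ*GM_L/(100*LBP); trim = net moment / MCT1cm
Step 1 — net trimming moment = 2487 - 3767 = -1280 t·m
Step 2 — MCT1cm = 18001 * 177.0 / (100 * 151.1) = 210.8655 t·m/cm
Step 3 — trim = -1280 / 210.8655 ≈ -6.0702 cm (5 s.f.)

-6.0702 cm


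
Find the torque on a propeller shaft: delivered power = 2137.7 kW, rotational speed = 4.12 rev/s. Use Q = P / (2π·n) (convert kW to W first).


Formula: Q = P_W / (2 * pi * n)
Step 1 — P_W = 2137.7 kW * 1000 = 2137700.0 W
Step 2 — 2 * pi * n = 2 * pi * 4.12 = 25.886723
Step 3 — Q = 2137700.0 / 25.886723 ≈ 82579 N·m (5 s.f.)

82579 N·m


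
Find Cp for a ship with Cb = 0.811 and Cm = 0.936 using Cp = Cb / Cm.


Formula: Cp = Cb / Cm
Substituting: Cp = 0.811 / 0.936
Result: Cp ≈ 0.86645 (5 s.f.)

0.86645


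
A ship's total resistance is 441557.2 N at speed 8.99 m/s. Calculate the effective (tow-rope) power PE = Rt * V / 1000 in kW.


Formula: PE = Rt * V / 1000 (kW)
Step 1 — PE (W) = 441557.2 * 8.99 = 3969599.228 W
Step 2 — PE (kW) = 3969599.228 / 1000 ≈ 3969.6 kW (5 s.f.)

3969.6 kW


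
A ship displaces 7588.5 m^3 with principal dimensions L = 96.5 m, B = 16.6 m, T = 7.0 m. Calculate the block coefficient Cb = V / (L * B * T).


Formula: Cb = V / (L * B * T)
Step 1 — L * B * T = 96.5 * 16.6 * 7.0 = 11213.3 m^3
Step 2 — Cb = 7588.5 / 11213.3 ≈ 0.67674 (5 s.f.)

0.67674


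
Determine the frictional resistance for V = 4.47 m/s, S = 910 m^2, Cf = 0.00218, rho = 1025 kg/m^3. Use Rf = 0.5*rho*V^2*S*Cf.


Formula: Rf = 0.5 * rho * V^2 * S * Cf
Step 1 — V^2 = 4.47^2 = 19.9809
Step 2 — 0.5 * rho * V^2 = 0.5 * 1025 * 19.9809 = 10240.21125
Step 3 — Rf = 10240.21125 * 910 * 0.00218 ≈ 20315 N (5 s.f.)

20315 N


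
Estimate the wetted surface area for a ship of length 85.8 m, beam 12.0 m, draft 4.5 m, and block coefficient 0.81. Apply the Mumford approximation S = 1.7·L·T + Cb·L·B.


Formula: S = 1.7*L*T + V/T with V = Cb*L*B*T, i.e. S = L * (1.7*T + Cb*B)
Step 1 — 1.7*T = 1.7 * 4.5 = 7.65 m
Step 2 — Cb*B = 0.81 * 12.0 = 9.72 m
Step 3 — 1.7*T + Cb*B = 7.65 + 9.72 = 17.37 m
Step 4 — S = 85.8 * 17.37 ≈ 1490.3 m^2 (5 s.f.)

1490.3 m^2


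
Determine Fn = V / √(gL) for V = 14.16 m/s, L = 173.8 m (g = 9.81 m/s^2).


Formula: Fn = V / sqrt(g * L)
Step 1 — g * L = 9.81 * 173.8 = 1704.978
Step 2 — sqrt(g * L) = sqrt(1704.978) = 41.291379
Step 3 — Fn = 14.16 / 41.291379 ≈ 0.34293 (5 s.f.)

0.34293


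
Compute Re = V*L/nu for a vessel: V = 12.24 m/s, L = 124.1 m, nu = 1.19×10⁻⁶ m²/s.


Formula: Re = V * L / nu
Step 1 — V * L = 12.24 * 124.1 = 1518.984 m^2/s
Step 2 — Re = 1518.984 / 1.19e-6 = 1.28e+09

1.28e+09


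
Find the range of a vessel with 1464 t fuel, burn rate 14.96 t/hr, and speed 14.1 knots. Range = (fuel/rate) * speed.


Formula: endurance = fuel / rate; range = endurance * speed
Step 1 — endurance = 1464 / 14.96 = 97.861 hours
Step 2 — range = 97.861 * 14.1 ≈ 1379.8 nautical miles (5 s.f.)

1379.8 NM


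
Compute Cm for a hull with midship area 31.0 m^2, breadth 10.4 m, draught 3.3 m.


Formula: Cm = Am / (B * T)
Step 1 — B * T = 10.4 * 3.3 = 34.32 m^2
Step 2 — Cm = 31.0 / 34.32 ≈ 0.90326 (5 s.f.)

0.90326


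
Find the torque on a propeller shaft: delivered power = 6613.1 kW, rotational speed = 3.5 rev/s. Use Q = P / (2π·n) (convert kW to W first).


Formula: Q = P_W / (2 * pi * n)
Step 1 — P_W = 6613.1 kW * 1000 = 6613100.0 W
Step 2 — 2 * pi * n = 2 * pi * 3.5 = 21.991149
Step 3 — Q = 6613100.0 / 21.991149 ≈ 300720 N·m (5 s.f.)

300720 N·m


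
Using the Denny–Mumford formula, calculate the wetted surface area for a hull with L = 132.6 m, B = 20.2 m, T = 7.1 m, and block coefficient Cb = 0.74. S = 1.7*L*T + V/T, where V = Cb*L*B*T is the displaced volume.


Formula: S = 1.7*L*T + V/T with V = Cb*L*B*T, i.e. S = L * (1.7*T + Cb*B)
Step 1 — 1.7*T = 1.7 * 7.1 = 12.07 m
Step 2 — Cb*B = 0.74 * 20.2 = 14.948 m
Step 3 — 1.7*T + Cb*B = 12.07 + 14.948 = 27.018 m
Step 4 — S = 132.6 * 27.018 ≈ 3582.6 m^2 (5 s.f.)

3582.6 m^2


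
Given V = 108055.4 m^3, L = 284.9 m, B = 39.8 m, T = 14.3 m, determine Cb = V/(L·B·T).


Formula: Cb = V / (L * B * T)
Step 1 — L * B * T = 284.9 * 39.8 * 14.3 = 162147.986 m^3
Step 2 — Cb = 108055.4 / 162147.986 ≈ 0.66640 (5 s.f.)

0.66640


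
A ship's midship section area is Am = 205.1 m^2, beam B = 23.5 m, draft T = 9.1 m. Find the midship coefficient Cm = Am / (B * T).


Formula: Cm = Am / (B * T)
Step 1 — B * T = 23.5 * 9.1 = 213.85 m^2
Step 2 — Cm = 205.1 / 213.85 ≈ 0.95908 (5 s.f.)

0.95908


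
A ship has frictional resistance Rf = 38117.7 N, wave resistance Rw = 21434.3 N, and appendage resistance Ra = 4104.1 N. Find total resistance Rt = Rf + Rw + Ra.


Formula: Rt = Rf + Rw + Ra
Substituting: Rt = 38117.7 + 21434.3 + 4104.1
Result: Rt = 63656.1 N

63656.1 N


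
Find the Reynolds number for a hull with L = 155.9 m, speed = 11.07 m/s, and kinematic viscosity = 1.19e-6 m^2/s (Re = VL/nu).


Formula: Re = V * L / nu
Step 1 — V * L = 11.07 * 155.9 = 1725.813 m^2/s
Step 2 — Re = 1725.813 / 1.19e-6 = 1.45e+09

1.45e+09


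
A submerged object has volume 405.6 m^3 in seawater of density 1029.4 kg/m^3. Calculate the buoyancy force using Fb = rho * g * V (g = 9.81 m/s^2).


Formula: Fb = rho * g * V
Substituting: Fb = 1029.4 * 9.81 * 405.6
Intermediate: 1029.4 * 9.81 = 10098.414
Result: Fb = 10098.414 * 405.6 ≈ 4095900 N (5 s.f.)

4095900 N


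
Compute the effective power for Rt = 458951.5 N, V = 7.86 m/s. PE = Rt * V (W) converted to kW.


Formula: PE = Rt * V / 1000 (kW)
Step 1 — PE (W) = 458951.5 * 7.86 = 3607358.79 W
Step 2 — PE (kW) = 3607358.79 / 1000 ≈ 3607.4 kW (5 s.f.)

3607.4 kW


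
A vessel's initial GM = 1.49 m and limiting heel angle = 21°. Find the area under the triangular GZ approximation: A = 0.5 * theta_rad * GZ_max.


Formula: GZ_max = GM * sin(theta); Area = 0.5 * theta_rad * GZ_max
Step 1 — GZ_max = 1.49 * sin(21°) = 1.49 * 0.358368 = 0.533968 m
Step 2 — theta_rad = 21 * pi/180 = 0.366519 rad
Step 3 — Area = 0.5 * 0.366519 * 0.533968 ≈ 0.097855 m·rad (5 s.f.)

0.097855 m·rad


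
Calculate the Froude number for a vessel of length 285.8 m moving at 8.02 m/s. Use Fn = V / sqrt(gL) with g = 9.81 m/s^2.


Formula: Fn = V / sqrt(g * L)
Step 1 — g * L = 9.81 * 285.8 = 2803.698
Step 2 — sqrt(g * L) = sqrt(2803.698) = 52.949958
Step 3 — Fn = 8.02 / 52.949958 ≈ 0.15146 (5 s.f.)

0.15146


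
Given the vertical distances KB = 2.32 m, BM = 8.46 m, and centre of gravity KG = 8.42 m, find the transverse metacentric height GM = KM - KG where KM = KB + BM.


Formula: GM = KB + BM - KG
Step 1 — KM = KB + BM = 2.32 + 8.46 = 10.78 m
Step 2 — GM = KM - KG = 10.78 - 8.42 = 2.36 m

2.36 m


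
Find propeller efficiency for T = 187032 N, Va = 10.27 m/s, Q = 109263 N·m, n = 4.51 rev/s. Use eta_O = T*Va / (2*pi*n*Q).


Formula: eta = T * Va / (2 * pi * n * Q)
Step 1 — numerator = T * Va = 187032 * 10.27 = 1920818.64
Step 2 — 2 * pi * n = 2 * pi * 4.51 = 28.337166
Step 3 — denominator = 28.337166 * 109263 = 3096203.77
Step 4 — eta = 1920818.64 / 3096203.77 ≈ 0.62038 (5 s.f.)

0.62038


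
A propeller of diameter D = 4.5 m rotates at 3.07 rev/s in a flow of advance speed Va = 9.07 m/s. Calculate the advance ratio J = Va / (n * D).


Formula: J = Va / (n * D)
Step 1 — n * D = 3.07 * 4.5 = 13.815
Step 2 — J = 9.07 / 13.815 ≈ 0.65653 (5 s.f.)

0.65653


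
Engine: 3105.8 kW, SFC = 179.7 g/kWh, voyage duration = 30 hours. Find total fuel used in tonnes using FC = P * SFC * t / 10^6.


Formula: FC (tonnes) = P * SFC * t / 1,000,000
Step 1 — P * SFC * t = 3105.8 * 179.7 * 30 = 16743367.8 g
Step 2 — FC (tonnes) = 16743367.8 / 1,000,000 ≈ 16.743 tonnes (5 s.f.)

16.743 tonnes


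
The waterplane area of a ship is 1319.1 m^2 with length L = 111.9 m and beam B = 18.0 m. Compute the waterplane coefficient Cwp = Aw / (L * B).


Formula: Cwp = Aw / (L * B)
Step 1 — L * B = 111.9 * 18.0 = 2014.2 m^2
Step 2 — Cwp = 1319.1 / 2014.2 ≈ 0.65490 (5 s.f.)

0.65490


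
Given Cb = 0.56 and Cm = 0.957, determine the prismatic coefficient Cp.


Formula: Cp = Cb / Cm
Substituting: Cp = 0.56 / 0.957
Result: Cp ≈ 0.58516 (5 s.f.)

0.58516


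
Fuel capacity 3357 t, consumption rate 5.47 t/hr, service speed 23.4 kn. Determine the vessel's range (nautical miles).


Formula: endurance = fuel / rate; range = endurance * speed
Step 1 — endurance = 3357 / 5.47 = 613.7112 hours
Step 2 — range = 613.7112 * 23.4 ≈ 14361 nautical miles (5 s.f.)

14361 NM


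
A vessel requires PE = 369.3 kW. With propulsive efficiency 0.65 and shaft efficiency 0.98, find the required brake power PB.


Formula: PB = PE / (eta_D * eta_S)
Step 1 — combined efficiency = eta_D * eta_S = 0.65 * 0.98 = 0.637
Step 2 — PB = 369.3 / 0.637 ≈ 579.75 kW (5 s.f.)

579.75 kW


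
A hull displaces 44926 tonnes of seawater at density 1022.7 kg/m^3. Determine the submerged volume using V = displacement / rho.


Formula: V = mass / rho
Step 1 — convert tonnes to kg: 44926 t * 1000 = 44926000 kg
Step 2 — V = 44926000 / 1022.7 ≈ 43929 m^3 (5 s.f.)

43929 m^3


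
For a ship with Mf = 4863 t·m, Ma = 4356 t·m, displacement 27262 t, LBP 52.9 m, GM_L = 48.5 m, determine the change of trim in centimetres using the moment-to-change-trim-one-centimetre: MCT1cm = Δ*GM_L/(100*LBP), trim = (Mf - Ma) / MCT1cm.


Formula: net trimming moment = Mf - Ma; MCT1cm = Δ*GM_L/(100*LBP); trim = net moment / MCT1cm
Step 1 — net trimming moment = 4863 - 4356 = 507 t·m
Step 2 — MCT1cm = 27262 * 48.5 / (100 * 52.9) = 249.9446 t·m/cm
Step 3 — trim = 507 / 249.9446 ≈ 2.0284 cm (5 s.f.)

2.0284 cm


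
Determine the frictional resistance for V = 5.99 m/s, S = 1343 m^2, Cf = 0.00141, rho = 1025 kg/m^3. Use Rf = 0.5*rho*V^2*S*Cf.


Formula: Rf = 0.5 * rho * V^2 * S * Cf
Step 1 — V^2 = 5.99^2 = 35.8801
Step 2 — 0.5 * rho * V^2 = 0.5 * 1025 * 35.8801 = 18388.55125
Step 3 — Rf = 18388.55125 * 1343 * 0.00141 ≈ 34821 N (5 s.f.)

34821 N


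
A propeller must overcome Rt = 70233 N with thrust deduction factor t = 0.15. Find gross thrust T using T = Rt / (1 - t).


Formula: T = Rt / (1 - t)
Step 1 — (1 - t) = 1 - 0.15 = 0.85
Step 2 — T = 70233 / 0.85 ≈ 82627 N (5 s.f.)

82627 N


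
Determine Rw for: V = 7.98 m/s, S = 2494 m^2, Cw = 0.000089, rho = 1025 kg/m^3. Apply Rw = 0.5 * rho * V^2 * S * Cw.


Formula: Rw = 0.5 * rho * V^2 * S * Cw
Step 1 — V^2 = 7.98^2 = 63.6804
Step 2 — 0.5 * rho * V^2 = 0.5 * 1025 * 63.6804 = 32636.205
Step 3 — Rw = 32636.205 * 2494 * 0.000089 ≈ 7244.1 N (5 s.f.)

7244.1 N


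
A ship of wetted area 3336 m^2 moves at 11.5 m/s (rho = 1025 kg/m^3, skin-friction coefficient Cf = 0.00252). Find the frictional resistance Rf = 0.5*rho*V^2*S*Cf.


Formula: Rf = 0.5 * rho * V^2 * S * Cf
Step 1 — V^2 = 11.5^2 = 132.25
Step 2 — 0.5 * rho * V^2 = 0.5 * 1025 * 132.25 = 67778.125
Step 3 — Rf = 67778.125 * 3336 * 0.00252 ≈ 569790 N (5 s.f.)

569790 N


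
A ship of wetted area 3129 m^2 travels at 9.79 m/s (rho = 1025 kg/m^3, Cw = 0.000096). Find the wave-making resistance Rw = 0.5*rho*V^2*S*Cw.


Formula: Rw = 0.5 * rho * V^2 * S * Cw
Step 1 — V^2 = 9.79^2 = 95.8441
Step 2 — 0.5 * rho * V^2 = 0.5 * 1025 * 95.8441 = 49120.10125
Step 3 — Rw = 49120.10125 * 3129 * 0.000096 ≈ 14755 N (5 s.f.)

14755 N


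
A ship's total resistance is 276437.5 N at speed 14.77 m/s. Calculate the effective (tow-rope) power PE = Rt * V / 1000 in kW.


Formula: PE = Rt * V / 1000 (kW)
Step 1 — PE (W) = 276437.5 * 14.77 = 4082981.875 W
Step 2 — PE (kW) = 4082981.875 / 1000 ≈ 4083.0 kW (5 s.f.)

4083.0 kW


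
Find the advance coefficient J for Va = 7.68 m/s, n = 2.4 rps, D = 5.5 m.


Formula: J = Va / (n * D)
Step 1 — n * D = 2.4 * 5.5 = 13.2
Step 2 — J = 7.68 / 13.2 ≈ 0.58182 (5 s.f.)

0.58182


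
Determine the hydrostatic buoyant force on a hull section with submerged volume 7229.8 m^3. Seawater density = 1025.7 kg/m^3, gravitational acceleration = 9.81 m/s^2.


Formula: Fb = rho * g * V
Substituting: Fb = 1025.7 * 9.81 * 7229.8
Intermediate: 1025.7 * 9.81 = 10062.117
Result: Fb = 10062.117 * 7229.8 ≈ 72747000 N (5 s.f.)

72747000 N


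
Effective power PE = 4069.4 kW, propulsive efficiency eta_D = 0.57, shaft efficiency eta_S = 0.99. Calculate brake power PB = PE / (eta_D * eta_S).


Formula: PB = PE / (eta_D * eta_S)
Step 1 — combined efficiency = eta_D * eta_S = 0.57 * 0.99 = 0.5643
Step 2 — PB = 4069.4 / 0.5643 ≈ 7211.4 kW (5 s.f.)

7211.4 kW


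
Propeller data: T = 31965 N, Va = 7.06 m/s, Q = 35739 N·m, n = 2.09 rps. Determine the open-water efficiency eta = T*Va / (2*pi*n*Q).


Formula: eta = T * Va / (2 * pi * n * Q)
Step 1 — numerator = T * Va = 31965 * 7.06 = 225672.9
Step 2 — 2 * pi * n = 2 * pi * 2.09 = 13.131857
Step 3 — denominator = 13.131857 * 35739 = 469319.44
Step 4 — eta = 225672.9 / 469319.44 ≈ 0.48085 (5 s.f.)

0.48085
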